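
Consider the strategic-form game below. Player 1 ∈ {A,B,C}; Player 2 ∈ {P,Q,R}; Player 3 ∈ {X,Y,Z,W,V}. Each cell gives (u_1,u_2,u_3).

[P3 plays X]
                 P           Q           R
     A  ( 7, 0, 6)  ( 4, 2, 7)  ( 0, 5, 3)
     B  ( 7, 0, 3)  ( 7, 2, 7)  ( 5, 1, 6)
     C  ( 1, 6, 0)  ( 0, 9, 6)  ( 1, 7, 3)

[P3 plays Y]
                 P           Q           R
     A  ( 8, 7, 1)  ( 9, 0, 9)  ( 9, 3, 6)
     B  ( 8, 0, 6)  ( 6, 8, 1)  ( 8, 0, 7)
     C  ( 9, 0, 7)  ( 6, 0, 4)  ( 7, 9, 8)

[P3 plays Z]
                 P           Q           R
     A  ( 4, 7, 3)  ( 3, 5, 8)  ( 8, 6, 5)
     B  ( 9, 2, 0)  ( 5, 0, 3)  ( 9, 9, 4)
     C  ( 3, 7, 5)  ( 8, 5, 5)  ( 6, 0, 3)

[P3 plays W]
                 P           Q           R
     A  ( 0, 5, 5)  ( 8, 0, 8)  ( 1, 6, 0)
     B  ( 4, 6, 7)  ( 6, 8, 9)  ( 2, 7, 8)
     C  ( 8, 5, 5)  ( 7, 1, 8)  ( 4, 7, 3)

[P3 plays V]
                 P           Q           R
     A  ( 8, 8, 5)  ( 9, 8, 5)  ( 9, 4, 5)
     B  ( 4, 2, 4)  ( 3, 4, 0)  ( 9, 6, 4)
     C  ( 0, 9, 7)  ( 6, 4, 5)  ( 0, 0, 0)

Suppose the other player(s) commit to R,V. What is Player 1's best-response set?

BR_1 = {A,B}

u_1(A vs R,V) = 9
u_1(B vs R,V) = 9
u_1(C vs R,V) = 0
max payoff 9 at {A,B}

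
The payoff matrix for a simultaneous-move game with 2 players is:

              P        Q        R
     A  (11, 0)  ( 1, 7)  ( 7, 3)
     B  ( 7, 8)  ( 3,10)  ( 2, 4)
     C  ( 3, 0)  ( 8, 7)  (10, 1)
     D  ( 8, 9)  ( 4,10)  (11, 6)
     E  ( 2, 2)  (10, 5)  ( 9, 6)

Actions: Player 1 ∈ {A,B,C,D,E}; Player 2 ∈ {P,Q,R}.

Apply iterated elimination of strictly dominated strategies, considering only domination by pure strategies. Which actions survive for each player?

Remaining: P1:{C,D,E} P2:{Q,R}

P1 drop B (D beats it: P:8>7 Q:4>3 R:11>2)
P2 drop P (Q beats it: A:7>0 C:7>0 D:10>9 E:5>2)
P1 drop A (C beats it: Q:8>1 R:10>7)
P1→{C,D,E} P2→{Q,R}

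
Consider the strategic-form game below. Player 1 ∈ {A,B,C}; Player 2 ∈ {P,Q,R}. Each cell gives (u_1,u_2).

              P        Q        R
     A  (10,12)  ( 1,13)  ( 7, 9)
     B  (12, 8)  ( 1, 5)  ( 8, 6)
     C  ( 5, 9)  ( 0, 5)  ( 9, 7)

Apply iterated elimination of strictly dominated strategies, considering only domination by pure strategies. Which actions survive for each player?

P2 drop R (P beats it: A:12>9 B:8>6 C:9>7)
P1 drop C (A beats it: P:10>5 Q:1>0)
P1→{A,B} P2→{P,Q}

Survivors P1:{A,B} P2:{P,Q}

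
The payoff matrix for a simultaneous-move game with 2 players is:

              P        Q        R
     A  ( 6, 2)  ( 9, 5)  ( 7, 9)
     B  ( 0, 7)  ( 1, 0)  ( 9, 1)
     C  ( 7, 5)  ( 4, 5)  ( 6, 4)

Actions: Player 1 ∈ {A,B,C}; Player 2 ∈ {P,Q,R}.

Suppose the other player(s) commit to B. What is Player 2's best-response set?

argmax u_2 = {P}

u_2(P vs B) = 7
u_2(Q vs B) = 0
u_2(R vs B) = 1
max payoff 7 at {P}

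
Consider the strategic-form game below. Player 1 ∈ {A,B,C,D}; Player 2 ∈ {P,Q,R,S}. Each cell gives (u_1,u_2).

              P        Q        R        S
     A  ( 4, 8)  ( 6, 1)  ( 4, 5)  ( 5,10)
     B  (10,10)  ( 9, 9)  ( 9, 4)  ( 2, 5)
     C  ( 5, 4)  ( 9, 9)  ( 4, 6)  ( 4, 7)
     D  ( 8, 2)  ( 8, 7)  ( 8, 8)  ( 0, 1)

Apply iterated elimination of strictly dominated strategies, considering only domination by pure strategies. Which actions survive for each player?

Remaining: P1:{A,B,C} P2:{P,Q,S}

P1 drop D (B beats it: P:10>8 Q:9>8 R:9>8 S:2>0)
P2 drop R (S beats it: A:10>5 B:5>4 C:7>6)
P1→{A,B,C} P2→{P,Q,S}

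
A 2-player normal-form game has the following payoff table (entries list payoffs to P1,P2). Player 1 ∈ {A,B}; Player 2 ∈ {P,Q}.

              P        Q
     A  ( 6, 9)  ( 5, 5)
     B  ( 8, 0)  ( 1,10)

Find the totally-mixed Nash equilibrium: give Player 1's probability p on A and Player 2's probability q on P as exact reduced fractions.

P1 indiff ⇒ q·6+(1-q)·5 = q·8+(1-q)·1 ⇒ q(-2) = (1-q)(-4) ⇒ q = 2/3
P2 indiff ⇒ p·9+(1-p)·0 = p·5+(1-p)·10 ⇒ p(4) = (1-p)(10) ⇒ p = 5/7

(p,q) = (5/7, 2/3)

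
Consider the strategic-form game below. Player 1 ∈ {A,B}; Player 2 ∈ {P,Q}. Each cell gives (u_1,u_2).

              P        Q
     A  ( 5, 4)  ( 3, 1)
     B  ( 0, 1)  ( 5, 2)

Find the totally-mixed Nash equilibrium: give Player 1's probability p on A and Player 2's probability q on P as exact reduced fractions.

(p,q) = (1/4, 2/7)

P1 indiff ⇒ q·5+(1-q)·3 = q·0+(1-q)·5 ⇒ q(5) = (1-q)(2) ⇒ q = 2/7
P2 indiff ⇒ p·4+(1-p)·1 = p·1+(1-p)·2 ⇒ p(3) = (1-p)(1) ⇒ p = 1/4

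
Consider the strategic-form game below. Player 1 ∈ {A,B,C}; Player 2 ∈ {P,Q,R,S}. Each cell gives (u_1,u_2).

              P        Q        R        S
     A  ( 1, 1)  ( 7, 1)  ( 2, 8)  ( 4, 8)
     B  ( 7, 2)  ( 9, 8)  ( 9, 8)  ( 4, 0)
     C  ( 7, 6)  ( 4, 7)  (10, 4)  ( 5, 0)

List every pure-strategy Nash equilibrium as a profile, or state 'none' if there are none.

(A,P): not NE [P1→C gives 7>1; P2→S gives 8>1]
(A,Q): not NE [P1→B gives 9>7; P2→S gives 8>1]
(A,R): not NE [P1→C gives 10>2]
(A,S): not NE [P1→C gives 5>4]
(B,P): not NE [P2→R gives 8>2]
(B,Q): NE
(B,R): not NE [P1→C gives 10>9]
(B,S): not NE [P1→C gives 5>4; P2→R gives 8>0]
(C,P): not NE [P2→Q gives 7>6]
(C,Q): not NE [P1→B gives 9>4]
(C,R): not NE [P2→Q gives 7>4]
(C,S): not NE [P2→Q gives 7>0]

NE set: (B,Q)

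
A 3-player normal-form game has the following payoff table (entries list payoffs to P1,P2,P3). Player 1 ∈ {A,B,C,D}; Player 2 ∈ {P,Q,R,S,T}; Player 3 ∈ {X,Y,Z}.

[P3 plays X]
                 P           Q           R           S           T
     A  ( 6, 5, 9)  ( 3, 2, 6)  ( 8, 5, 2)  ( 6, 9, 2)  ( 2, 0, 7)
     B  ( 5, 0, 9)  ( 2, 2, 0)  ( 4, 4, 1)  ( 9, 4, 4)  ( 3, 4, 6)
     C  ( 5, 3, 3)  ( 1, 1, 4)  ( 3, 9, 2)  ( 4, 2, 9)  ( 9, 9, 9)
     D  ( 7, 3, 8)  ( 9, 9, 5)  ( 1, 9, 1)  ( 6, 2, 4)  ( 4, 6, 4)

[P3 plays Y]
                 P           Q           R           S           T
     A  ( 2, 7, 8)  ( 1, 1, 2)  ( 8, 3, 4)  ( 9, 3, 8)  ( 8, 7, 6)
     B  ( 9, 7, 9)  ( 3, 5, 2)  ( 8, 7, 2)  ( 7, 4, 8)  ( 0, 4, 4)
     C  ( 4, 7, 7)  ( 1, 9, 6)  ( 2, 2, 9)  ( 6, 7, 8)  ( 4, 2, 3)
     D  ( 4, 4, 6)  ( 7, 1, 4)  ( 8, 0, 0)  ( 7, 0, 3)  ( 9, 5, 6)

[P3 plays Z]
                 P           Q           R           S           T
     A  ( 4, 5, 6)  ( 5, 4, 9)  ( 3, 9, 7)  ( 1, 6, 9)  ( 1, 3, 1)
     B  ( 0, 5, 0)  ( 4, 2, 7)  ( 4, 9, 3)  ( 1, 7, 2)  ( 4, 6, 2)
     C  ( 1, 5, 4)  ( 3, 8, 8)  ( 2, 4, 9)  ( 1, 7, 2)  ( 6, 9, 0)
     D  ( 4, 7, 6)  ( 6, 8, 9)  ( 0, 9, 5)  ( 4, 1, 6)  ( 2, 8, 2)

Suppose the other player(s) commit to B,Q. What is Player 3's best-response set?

u_3(X vs B,Q) = 0
u_3(Y vs B,Q) = 2
u_3(Z vs B,Q) = 7
max payoff 7 at {Z}

BR_3 = {Z}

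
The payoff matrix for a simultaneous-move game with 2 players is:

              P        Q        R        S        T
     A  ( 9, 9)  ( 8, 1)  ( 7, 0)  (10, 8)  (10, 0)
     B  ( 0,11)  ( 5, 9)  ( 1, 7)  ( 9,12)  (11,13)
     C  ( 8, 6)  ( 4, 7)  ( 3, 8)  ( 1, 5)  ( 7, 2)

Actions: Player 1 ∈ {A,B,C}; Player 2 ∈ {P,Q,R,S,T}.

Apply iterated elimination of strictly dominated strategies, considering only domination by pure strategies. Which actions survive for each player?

P1 drop C (A beats it: P:9>8 Q:8>4 R:7>3 S:10>1 T:10>7)
P2 drop Q (P beats it: A:9>1 B:11>9)
P2 drop R (P beats it: A:9>0 B:11>7)
P1→{A,B} P2→{P,S,T}

Remaining: P1:{A,B} P2:{P,S,T}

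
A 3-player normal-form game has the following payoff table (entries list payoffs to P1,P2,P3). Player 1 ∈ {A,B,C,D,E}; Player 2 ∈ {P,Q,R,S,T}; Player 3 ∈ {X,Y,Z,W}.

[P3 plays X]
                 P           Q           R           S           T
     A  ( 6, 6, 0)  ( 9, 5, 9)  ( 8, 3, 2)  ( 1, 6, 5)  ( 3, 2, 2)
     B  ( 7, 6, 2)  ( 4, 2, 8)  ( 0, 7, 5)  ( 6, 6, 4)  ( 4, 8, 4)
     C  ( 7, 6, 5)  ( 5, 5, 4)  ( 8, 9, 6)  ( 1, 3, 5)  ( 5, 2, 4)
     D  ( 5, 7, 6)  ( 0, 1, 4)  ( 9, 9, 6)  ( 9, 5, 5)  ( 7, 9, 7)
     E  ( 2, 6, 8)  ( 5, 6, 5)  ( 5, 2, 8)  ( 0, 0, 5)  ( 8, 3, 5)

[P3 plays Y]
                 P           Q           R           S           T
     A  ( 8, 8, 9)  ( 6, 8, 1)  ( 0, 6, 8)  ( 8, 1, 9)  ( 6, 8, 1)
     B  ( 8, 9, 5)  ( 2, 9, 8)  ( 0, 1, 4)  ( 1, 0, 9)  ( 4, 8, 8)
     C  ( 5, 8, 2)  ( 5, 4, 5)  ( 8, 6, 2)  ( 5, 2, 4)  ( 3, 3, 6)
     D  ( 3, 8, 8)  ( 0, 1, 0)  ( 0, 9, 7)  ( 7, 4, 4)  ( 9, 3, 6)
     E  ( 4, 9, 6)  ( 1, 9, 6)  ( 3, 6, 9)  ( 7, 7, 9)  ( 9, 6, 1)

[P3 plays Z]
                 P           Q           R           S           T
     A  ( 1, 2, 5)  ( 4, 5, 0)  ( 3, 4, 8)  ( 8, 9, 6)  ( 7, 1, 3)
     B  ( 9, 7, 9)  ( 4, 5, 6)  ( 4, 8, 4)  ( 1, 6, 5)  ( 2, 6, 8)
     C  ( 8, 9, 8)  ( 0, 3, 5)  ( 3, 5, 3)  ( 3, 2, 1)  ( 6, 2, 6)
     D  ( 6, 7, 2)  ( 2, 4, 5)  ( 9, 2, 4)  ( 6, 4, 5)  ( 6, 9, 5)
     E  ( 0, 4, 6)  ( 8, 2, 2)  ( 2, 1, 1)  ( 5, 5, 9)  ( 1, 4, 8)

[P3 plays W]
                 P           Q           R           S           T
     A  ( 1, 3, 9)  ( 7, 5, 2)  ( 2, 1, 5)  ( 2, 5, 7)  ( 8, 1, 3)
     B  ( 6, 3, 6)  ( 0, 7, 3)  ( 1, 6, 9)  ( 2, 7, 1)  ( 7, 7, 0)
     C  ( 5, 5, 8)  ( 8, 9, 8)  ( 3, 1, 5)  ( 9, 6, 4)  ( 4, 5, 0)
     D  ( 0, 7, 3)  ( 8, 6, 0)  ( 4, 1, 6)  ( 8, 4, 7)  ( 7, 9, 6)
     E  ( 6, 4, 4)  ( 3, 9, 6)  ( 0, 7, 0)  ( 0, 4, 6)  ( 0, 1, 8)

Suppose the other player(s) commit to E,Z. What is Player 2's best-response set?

argmax u_2 = {S}

u_2(P vs E,Z) = 4
u_2(Q vs E,Z) = 2
u_2(R vs E,Z) = 1
u_2(S vs E,Z) = 5
u_2(T vs E,Z) = 4
max payoff 5 at {S}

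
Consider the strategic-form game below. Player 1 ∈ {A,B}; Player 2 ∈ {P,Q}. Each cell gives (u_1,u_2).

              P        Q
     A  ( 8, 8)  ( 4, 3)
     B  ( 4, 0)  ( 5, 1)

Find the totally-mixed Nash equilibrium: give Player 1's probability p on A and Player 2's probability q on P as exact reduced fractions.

P1 mixes 1/6 on A; P2 mixes 1/5 on P

P1 indiff ⇒ q·8+(1-q)·4 = q·4+(1-q)·5 ⇒ q(4) = (1-q)(1) ⇒ q = 1/5
P2 indiff ⇒ p·8+(1-p)·0 = p·3+(1-p)·1 ⇒ p(5) = (1-p)(1) ⇒ p = 1/6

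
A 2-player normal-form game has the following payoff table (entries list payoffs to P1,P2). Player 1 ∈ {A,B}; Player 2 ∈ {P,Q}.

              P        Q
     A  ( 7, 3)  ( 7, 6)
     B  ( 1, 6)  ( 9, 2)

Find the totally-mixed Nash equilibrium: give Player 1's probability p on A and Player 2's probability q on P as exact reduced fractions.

P1 indiff ⇒ q·7+(1-q)·7 = q·1+(1-q)·9 ⇒ q(6) = (1-q)(2) ⇒ q = 1/4
P2 indiff ⇒ p·3+(1-p)·6 = p·6+(1-p)·2 ⇒ p(-3) = (1-p)(-4) ⇒ p = 4/7

P1 mixes 4/7 on A; P2 mixes 1/4 on P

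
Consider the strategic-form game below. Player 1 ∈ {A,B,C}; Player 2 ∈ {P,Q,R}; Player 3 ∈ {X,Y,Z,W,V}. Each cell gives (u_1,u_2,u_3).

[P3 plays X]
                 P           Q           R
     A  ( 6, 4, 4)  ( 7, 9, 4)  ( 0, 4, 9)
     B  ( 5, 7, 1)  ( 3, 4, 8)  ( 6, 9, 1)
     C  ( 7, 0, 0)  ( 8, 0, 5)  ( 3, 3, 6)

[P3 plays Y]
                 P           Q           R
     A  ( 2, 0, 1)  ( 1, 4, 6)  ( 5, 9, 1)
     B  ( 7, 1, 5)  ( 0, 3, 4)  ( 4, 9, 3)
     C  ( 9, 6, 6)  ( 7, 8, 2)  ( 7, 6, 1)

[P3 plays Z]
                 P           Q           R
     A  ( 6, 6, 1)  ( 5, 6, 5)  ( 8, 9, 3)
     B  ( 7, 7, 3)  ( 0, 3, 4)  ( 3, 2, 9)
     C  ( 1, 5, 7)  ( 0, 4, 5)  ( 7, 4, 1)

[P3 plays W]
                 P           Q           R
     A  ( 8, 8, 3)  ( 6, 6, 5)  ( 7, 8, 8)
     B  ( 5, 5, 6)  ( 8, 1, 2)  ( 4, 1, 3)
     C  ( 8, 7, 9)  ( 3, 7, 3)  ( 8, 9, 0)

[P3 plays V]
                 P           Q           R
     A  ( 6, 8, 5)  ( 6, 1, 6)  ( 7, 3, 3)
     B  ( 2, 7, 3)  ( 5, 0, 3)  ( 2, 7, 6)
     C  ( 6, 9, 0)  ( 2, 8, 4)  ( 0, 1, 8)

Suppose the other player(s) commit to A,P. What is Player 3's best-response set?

u_3(X vs A,P) = 4
u_3(Y vs A,P) = 1
u_3(Z vs A,P) = 1
u_3(W vs A,P) = 3
u_3(V vs A,P) = 5
max payoff 5 at {V}

BR_3 = {V}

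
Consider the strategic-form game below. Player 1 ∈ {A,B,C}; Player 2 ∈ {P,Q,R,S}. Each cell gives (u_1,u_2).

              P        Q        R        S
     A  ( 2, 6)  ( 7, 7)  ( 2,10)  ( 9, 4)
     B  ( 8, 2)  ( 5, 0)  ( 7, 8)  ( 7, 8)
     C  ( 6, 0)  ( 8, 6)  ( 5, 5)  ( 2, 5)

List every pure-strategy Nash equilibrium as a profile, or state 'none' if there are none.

(A,P): not NE [P1→B gives 8>2; P2→R gives 10>6]
(A,Q): not NE [P1→C gives 8>7; P2→R gives 10>7]
(A,R): not NE [P1→B gives 7>2]
(A,S): not NE [P2→R gives 10>4]
(B,P): not NE [P2→S gives 8>2]
(B,Q): not NE [P1→C gives 8>5; P2→S gives 8>0]
(B,R): NE
(B,S): not NE [P1→A gives 9>7]
(C,P): not NE [P1→B gives 8>6; P2→Q gives 6>0]
(C,Q): NE
(C,R): not NE [P1→B gives 7>5; P2→Q gives 6>5]
(C,S): not NE [P1→A gives 9>2; P2→Q gives 6>5]

PSNE = {(B,R), (C,Q)}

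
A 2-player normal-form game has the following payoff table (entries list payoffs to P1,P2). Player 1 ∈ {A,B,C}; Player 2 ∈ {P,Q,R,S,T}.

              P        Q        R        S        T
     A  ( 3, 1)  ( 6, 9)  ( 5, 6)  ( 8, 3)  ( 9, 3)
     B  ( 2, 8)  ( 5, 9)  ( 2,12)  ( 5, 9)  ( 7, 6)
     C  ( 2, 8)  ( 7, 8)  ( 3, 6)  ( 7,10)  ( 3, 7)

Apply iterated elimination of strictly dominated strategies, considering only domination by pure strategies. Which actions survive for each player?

P1 drop B (A beats it: P:3>2 Q:6>5 R:5>2 S:8>5 T:9>7)
P2 drop P (S beats it: A:3>1 C:10>8)
P2 drop R (Q beats it: A:9>6 C:8>6)
P2 drop T (Q beats it: A:9>3 C:8>7)
P1→{A,C} P2→{Q,S}

Remaining: P1:{A,C} P2:{Q,S}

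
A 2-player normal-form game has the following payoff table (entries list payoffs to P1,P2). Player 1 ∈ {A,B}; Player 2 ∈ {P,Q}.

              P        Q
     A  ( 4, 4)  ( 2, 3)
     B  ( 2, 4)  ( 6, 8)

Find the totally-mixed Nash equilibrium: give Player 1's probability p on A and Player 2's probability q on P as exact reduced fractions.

P1 mixes 4/5 on A; P2 mixes 2/3 on P

P1 indiff ⇒ q·4+(1-q)·2 = q·2+(1-q)·6 ⇒ q(2) = (1-q)(4) ⇒ q = 2/3
P2 indiff ⇒ p·4+(1-p)·4 = p·3+(1-p)·8 ⇒ p(1) = (1-p)(4) ⇒ p = 4/5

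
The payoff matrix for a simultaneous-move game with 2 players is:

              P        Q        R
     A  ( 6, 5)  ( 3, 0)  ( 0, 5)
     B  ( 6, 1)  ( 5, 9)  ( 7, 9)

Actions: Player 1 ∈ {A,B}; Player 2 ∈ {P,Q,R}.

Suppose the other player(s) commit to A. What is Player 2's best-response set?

u_2(P vs A) = 5
u_2(Q vs A) = 0
u_2(R vs A) = 5
max payoff 5 at {P,R}

BR_2 = {P,R}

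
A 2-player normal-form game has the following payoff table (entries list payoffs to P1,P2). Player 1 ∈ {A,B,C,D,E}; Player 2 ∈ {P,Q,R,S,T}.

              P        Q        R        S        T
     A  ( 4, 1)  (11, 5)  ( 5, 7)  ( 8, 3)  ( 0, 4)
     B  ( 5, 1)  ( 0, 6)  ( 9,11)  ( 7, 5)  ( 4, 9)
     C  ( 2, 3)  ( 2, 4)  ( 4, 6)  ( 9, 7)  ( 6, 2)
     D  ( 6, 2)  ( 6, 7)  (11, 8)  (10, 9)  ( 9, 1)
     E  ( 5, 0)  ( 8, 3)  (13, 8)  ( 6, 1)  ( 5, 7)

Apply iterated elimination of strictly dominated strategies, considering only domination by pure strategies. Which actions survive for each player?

Remaining: P1:{D,E} P2:{R,S}

P1 drop B (D beats it: P:6>5 Q:6>0 R:11>9 S:10>7 T:9>4)
P1 drop C (D beats it: P:6>2 Q:6>2 R:11>4 S:10>9 T:9>6)
P2 drop P (Q beats it: A:5>1 D:7>2 E:3>0)
P2 drop Q (R beats it: A:7>5 D:8>7 E:8>3)
P1 drop A (D beats it: R:11>5 S:10>8 T:9>0)
P2 drop T (R beats it: D:8>1 E:8>7)
P1→{D,E} P2→{R,S}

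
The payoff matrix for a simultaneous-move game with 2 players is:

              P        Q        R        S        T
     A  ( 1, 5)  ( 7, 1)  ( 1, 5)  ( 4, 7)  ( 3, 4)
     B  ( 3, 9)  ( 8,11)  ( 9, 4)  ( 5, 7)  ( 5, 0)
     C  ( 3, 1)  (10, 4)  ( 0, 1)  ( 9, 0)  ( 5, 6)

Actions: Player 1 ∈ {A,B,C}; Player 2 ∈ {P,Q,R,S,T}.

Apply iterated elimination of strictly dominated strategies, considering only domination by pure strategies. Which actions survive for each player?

P1 drop A (B beats it: P:3>1 Q:8>7 R:9>1 S:5>4 T:5>3)
P2 drop P (Q beats it: B:11>9 C:4>1)
P2 drop R (Q beats it: B:11>4 C:4>1)
P2 drop S (Q beats it: B:11>7 C:4>0)
P1→{B,C} P2→{Q,T}

Survivors P1:{B,C} P2:{Q,T}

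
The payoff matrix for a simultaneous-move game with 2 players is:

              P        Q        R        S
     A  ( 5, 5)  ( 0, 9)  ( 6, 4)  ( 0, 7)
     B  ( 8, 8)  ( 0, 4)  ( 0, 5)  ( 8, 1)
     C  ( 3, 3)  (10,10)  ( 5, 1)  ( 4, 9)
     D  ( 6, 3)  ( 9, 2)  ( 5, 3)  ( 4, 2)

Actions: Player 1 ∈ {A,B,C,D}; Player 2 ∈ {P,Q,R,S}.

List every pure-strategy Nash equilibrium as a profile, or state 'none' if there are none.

(A,P): not NE [P1→B gives 8>5; P2→Q gives 9>5]
(A,Q): not NE [P1→C gives 10>0]
(A,R): not NE [P2→Q gives 9>4]
(A,S): not NE [P1→B gives 8>0; P2→Q gives 9>7]
(B,P): NE
(B,Q): not NE [P1→C gives 10>0; P2→P gives 8>4]
(B,R): not NE [P1→A gives 6>0; P2→P gives 8>5]
(B,S): not NE [P2→P gives 8>1]
(C,P): not NE [P1→B gives 8>3; P2→Q gives 10>3]
(C,Q): NE
(C,R): not NE [P1→A gives 6>5; P2→Q gives 10>1]
(C,S): not NE [P1→B gives 8>4; P2→Q gives 10>9]
(D,P): not NE [P1→B gives 8>6]
(D,Q): not NE [P1→C gives 10>9; P2→R gives 3>2]
(D,R): not NE [P1→A gives 6>5]
(D,S): not NE [P1→B gives 8>4; P2→R gives 3>2]

PSNE = {(B,P), (C,Q)}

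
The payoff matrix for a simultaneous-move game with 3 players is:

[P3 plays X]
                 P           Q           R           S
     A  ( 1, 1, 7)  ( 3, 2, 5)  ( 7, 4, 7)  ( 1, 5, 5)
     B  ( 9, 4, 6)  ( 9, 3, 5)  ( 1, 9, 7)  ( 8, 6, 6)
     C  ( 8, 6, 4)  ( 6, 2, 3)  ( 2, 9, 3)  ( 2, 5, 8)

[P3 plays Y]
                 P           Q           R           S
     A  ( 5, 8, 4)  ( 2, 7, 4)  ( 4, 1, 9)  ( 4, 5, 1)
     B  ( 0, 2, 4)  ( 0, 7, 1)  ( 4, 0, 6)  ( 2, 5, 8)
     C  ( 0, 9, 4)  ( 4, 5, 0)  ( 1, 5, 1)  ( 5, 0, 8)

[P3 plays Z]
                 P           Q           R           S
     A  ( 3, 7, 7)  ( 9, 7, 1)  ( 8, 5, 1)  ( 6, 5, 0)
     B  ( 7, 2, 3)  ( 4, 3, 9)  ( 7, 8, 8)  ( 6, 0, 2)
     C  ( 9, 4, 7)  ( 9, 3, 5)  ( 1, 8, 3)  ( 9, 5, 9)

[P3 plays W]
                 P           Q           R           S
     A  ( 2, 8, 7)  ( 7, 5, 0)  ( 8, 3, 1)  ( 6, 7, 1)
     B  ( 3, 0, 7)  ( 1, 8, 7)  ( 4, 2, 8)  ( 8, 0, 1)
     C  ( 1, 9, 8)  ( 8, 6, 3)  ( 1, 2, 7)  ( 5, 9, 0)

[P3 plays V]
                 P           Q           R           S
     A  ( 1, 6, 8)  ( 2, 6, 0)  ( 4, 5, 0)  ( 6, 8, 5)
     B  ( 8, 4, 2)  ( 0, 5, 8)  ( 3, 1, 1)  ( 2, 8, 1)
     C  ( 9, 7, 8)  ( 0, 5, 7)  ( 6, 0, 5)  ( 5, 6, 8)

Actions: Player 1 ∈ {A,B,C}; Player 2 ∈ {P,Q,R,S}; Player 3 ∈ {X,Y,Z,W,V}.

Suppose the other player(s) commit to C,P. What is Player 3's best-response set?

u_3(X vs C,P) = 4
u_3(Y vs C,P) = 4
u_3(Z vs C,P) = 7
u_3(W vs C,P) = 8
u_3(V vs C,P) = 8
max payoff 8 at {W,V}

argmax u_3 = {W,V}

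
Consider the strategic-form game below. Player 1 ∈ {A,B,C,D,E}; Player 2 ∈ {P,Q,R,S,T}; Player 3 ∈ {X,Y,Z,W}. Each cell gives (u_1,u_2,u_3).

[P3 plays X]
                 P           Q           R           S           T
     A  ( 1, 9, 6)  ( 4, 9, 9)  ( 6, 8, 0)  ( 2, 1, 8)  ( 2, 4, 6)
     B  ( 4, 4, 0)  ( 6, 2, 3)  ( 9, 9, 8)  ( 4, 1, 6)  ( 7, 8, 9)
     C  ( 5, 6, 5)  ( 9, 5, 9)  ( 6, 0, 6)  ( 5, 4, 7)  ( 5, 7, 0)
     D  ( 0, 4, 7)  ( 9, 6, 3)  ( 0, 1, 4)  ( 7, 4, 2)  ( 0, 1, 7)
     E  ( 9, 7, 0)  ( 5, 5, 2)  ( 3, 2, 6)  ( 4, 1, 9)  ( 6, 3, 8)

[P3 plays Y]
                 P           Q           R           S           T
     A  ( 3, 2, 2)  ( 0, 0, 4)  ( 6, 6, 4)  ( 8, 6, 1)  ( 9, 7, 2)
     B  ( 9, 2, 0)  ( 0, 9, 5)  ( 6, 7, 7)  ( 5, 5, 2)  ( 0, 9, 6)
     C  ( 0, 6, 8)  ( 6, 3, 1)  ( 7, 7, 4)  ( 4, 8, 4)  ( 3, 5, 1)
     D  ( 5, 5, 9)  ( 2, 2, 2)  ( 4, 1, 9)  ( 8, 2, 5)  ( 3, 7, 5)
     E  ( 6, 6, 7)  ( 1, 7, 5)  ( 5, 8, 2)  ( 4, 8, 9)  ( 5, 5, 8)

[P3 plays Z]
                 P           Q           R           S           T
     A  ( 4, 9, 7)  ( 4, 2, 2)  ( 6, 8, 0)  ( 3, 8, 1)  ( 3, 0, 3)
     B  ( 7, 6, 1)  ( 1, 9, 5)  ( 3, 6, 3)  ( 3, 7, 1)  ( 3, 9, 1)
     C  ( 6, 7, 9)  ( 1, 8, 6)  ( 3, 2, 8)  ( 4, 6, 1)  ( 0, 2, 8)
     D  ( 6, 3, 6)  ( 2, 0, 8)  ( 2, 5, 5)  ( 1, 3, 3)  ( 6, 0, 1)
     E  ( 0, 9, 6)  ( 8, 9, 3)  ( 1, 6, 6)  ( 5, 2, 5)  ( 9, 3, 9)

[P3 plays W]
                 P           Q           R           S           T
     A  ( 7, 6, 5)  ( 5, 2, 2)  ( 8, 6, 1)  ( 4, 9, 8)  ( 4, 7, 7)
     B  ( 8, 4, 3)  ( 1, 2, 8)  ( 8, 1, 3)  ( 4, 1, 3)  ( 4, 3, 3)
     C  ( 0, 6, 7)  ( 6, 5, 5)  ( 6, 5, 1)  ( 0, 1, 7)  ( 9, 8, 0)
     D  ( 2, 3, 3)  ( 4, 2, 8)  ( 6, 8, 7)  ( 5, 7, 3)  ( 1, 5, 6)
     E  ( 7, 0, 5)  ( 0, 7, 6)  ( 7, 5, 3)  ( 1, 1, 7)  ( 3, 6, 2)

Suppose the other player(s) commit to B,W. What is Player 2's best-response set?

u_2(P vs B,W) = 4
u_2(Q vs B,W) = 2
u_2(R vs B,W) = 1
u_2(S vs B,W) = 1
u_2(T vs B,W) = 3
max payoff 4 at {P}

BR_2 = {P}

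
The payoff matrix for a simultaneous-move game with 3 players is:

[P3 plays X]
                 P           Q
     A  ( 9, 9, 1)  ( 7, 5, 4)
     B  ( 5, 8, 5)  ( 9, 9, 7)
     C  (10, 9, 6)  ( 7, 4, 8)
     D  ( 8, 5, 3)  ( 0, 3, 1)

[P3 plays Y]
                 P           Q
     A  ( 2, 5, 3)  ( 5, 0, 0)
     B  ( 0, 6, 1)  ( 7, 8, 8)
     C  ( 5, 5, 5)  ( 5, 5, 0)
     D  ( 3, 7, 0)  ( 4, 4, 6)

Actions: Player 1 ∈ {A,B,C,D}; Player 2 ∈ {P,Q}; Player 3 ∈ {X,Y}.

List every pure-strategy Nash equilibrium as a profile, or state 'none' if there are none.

(A,P,X): not NE [P1→C gives 10>9; P3→Y gives 3>1]
(A,P,Y): not NE [P1→C gives 5>2]
(A,Q,X): not NE [P1→B gives 9>7; P2→P gives 9>5]
(A,Q,Y): not NE [P1→B gives 7>5; P2→P gives 5>0; P3→X gives 4>0]
(B,P,X): not NE [P1→C gives 10>5; P2→Q gives 9>8]
(B,P,Y): not NE [P1→C gives 5>0; P2→Q gives 8>6; P3→X gives 5>1]
(B,Q,X): not NE [P3→Y gives 8>7]
(B,Q,Y): NE
(C,P,X): NE
(C,P,Y): not NE [P3→X gives 6>5]
(C,Q,X): not NE [P1→B gives 9>7; P2→P gives 9>4]
(C,Q,Y): not NE [P1→B gives 7>5; P3→X gives 8>0]
(D,P,X): not NE [P1→C gives 10>8]
(D,P,Y): not NE [P1→C gives 5>3; P3→X gives 3>0]
(D,Q,X): not NE [P1→B gives 9>0; P2→P gives 5>3; P3→Y gives 6>1]
(D,Q,Y): not NE [P1→B gives 7>4; P2→P gives 7>4]

NE set: (B,Q,Y), (C,P,X)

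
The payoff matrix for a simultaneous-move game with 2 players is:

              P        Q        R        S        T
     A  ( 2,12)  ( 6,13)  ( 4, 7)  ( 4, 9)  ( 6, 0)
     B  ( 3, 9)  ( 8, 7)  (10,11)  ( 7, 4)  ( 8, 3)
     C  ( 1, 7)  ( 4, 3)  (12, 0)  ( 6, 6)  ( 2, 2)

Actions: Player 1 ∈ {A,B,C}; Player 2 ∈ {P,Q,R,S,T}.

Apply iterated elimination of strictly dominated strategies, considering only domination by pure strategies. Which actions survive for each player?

Survivors P1:{B,C} P2:{P,R}

P1 drop A (B beats it: P:3>2 Q:8>6 R:10>4 S:7>4 T:8>6)
P2 drop Q (P beats it: B:9>7 C:7>3)
P2 drop S (P beats it: B:9>4 C:7>6)
P2 drop T (P beats it: B:9>3 C:7>2)
P1→{B,C} P2→{P,R}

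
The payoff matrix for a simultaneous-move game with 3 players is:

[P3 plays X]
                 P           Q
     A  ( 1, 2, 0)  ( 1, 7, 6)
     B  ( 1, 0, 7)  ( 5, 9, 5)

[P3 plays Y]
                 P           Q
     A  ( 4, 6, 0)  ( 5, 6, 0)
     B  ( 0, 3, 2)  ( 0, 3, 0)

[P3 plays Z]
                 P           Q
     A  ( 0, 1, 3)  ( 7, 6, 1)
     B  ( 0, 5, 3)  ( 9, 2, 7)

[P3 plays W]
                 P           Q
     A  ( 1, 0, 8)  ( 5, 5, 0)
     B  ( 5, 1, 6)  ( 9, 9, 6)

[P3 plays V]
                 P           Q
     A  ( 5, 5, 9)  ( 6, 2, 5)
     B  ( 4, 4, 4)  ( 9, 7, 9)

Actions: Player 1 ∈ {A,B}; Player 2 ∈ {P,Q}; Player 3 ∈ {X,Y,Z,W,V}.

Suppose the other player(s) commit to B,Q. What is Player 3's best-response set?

BR_3 = {V}

u_3(X vs B,Q) = 5
u_3(Y vs B,Q) = 0
u_3(Z vs B,Q) = 7
u_3(W vs B,Q) = 6
u_3(V vs B,Q) = 9
max payoff 9 at {V}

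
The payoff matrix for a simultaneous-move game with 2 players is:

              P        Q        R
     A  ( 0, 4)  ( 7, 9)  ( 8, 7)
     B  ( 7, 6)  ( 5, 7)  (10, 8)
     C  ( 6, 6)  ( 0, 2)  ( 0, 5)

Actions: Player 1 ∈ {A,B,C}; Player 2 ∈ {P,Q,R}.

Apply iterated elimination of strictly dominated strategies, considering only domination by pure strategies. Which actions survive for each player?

IESDS → P1:{A,B} P2:{Q,R}

P1 drop C (B beats it: P:7>6 Q:5>0 R:10>0)
P2 drop P (Q beats it: A:9>4 B:7>6)
P1→{A,B} P2→{Q,R}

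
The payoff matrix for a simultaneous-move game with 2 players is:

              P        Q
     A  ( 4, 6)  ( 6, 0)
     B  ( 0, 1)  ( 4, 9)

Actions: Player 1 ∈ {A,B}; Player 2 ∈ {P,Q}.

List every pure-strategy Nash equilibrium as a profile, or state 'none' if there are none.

(A,P): NE
(A,Q): not NE [P2→P gives 6>0]
(B,P): not NE [P1→A gives 4>0; P2→Q gives 9>1]
(B,Q): not NE [P1→A gives 6>4]

Nash profiles: (A,P)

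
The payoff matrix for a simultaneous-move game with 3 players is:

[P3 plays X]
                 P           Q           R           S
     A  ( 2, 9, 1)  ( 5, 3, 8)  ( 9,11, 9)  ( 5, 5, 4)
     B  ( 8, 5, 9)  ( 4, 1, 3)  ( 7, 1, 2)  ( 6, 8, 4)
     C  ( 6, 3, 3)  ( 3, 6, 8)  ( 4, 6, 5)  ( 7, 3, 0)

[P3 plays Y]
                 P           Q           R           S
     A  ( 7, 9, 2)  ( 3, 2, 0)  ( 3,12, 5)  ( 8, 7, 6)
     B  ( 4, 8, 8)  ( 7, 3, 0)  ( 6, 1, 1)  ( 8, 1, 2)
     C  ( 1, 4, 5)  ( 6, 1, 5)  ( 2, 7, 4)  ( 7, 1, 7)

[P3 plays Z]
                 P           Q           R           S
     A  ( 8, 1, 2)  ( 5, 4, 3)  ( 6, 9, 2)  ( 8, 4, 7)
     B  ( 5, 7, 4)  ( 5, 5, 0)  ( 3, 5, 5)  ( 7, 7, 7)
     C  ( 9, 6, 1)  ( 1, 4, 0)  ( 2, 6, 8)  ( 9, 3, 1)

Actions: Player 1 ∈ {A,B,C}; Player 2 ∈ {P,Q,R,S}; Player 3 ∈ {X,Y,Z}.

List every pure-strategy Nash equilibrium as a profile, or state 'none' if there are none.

Nash profiles: (A,R,X)

(A,P,X): not NE [P1→B gives 8>2; P2→R gives 11>9; P3→Z gives 2>1]
(A,P,Y): not NE [P2→R gives 12>9]
(A,P,Z): not NE [P1→C gives 9>8; P2→R gives 9>1]
(A,Q,X): not NE [P2→R gives 11>3]
(A,Q,Y): not NE [P1→B gives 7>3; P2→R gives 12>2; P3→X gives 8>0]
(A,Q,Z): not NE [P2→R gives 9>4; P3→X gives 8>3]
(A,R,X): NE
(A,R,Y): not NE [P1→B gives 6>3; P3→X gives 9>5]
(A,R,Z): not NE [P3→X gives 9>2]
(A,S,X): not NE [P1→C gives 7>5; P2→R gives 11>5; P3→Z gives 7>4]
(A,S,Y): not NE [P2→R gives 12>7; P3→Z gives 7>6]
(A,S,Z): not NE [P1→C gives 9>8; P2→R gives 9>4]
(B,P,X): not NE [P2→S gives 8>5]
(B,P,Y): not NE [P1→A gives 7>4; P3→X gives 9>8]
(B,P,Z): not NE [P1→C gives 9>5; P3→X gives 9>4]
(B,Q,X): not NE [P1→A gives 5>4; P2→S gives 8>1]
(B,Q,Y): not NE [P2→P gives 8>3; P3→X gives 3>0]
(B,Q,Z): not NE [P2→S gives 7>5; P3→X gives 3>0]
(B,R,X): not NE [P1→A gives 9>7; P2→S gives 8>1; P3→Z gives 5>2]
(B,R,Y): not NE [P2→P gives 8>1; P3→Z gives 5>1]
(B,R,Z): not NE [P1→A gives 6>3; P2→S gives 7>5]
(B,S,X): not NE [P1→C gives 7>6; P3→Z gives 7>4]
(B,S,Y): not NE [P2→P gives 8>1; P3→Z gives 7>2]
(B,S,Z): not NE [P1→C gives 9>7]
(C,P,X): not NE [P1→B gives 8>6; P2→R gives 6>3; P3→Y gives 5>3]
(C,P,Y): not NE [P1→A gives 7>1; P2→R gives 7>4]
(C,P,Z): not NE [P3→Y gives 5>1]
(C,Q,X): not NE [P1→A gives 5>3]
(C,Q,Y): not NE [P1→B gives 7>6; P2→R gives 7>1; P3→X gives 8>5]
(C,Q,Z): not NE [P1→B gives 5>1; P2→R gives 6>4; P3→X gives 8>0]
(C,R,X): not NE [P1→A gives 9>4; P3→Z gives 8>5]
(C,R,Y): not NE [P1→B gives 6>2; P3→Z gives 8>4]
(C,R,Z): not NE [P1→A gives 6>2]
(C,S,X): not NE [P2→R gives 6>3; P3→Y gives 7>0]
(C,S,Y): not NE [P1→B gives 8>7; P2→R gives 7>1]
(C,S,Z): not NE [P2→R gives 6>3; P3→Y gives 7>1]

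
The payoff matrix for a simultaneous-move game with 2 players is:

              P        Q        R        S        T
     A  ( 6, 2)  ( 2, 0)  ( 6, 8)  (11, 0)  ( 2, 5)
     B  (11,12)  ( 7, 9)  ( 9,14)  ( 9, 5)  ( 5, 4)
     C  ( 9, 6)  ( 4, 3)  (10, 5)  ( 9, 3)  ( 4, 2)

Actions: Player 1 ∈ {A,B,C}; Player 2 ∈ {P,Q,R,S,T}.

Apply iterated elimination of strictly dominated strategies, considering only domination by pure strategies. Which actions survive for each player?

P2 drop Q (P beats it: A:2>0 B:12>9 C:6>3)
P2 drop S (P beats it: A:2>0 B:12>5 C:6>3)
P1 drop A (B beats it: P:11>6 R:9>6 T:5>2)
P2 drop T (P beats it: B:12>4 C:6>2)
P1→{B,C} P2→{P,R}

Remaining: P1:{B,C} P2:{P,R}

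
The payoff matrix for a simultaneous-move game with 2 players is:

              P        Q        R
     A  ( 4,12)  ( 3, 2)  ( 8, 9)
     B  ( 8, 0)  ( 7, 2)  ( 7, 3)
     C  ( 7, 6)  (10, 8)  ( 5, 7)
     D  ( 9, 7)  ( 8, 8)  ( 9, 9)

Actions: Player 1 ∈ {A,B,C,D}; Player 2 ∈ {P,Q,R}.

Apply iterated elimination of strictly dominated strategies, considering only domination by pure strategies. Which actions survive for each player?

P1 drop A (D beats it: P:9>4 Q:8>3 R:9>8)
P1 drop B (D beats it: P:9>8 Q:8>7 R:9>7)
P2 drop P (Q beats it: C:8>6 D:8>7)
P1→{C,D} P2→{Q,R}

Remaining: P1:{C,D} P2:{Q,R}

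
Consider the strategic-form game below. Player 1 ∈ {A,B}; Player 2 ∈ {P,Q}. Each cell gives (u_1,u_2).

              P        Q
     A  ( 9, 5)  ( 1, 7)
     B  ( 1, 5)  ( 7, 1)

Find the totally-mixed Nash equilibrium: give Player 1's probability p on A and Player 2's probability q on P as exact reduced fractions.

P1 mixes 2/3 on A; P2 mixes 3/7 on P

P1 indiff ⇒ q·9+(1-q)·1 = q·1+(1-q)·7 ⇒ q(8) = (1-q)(6) ⇒ q = 3/7
P2 indiff ⇒ p·5+(1-p)·5 = p·7+(1-p)·1 ⇒ p(-2) = (1-p)(-4) ⇒ p = 2/3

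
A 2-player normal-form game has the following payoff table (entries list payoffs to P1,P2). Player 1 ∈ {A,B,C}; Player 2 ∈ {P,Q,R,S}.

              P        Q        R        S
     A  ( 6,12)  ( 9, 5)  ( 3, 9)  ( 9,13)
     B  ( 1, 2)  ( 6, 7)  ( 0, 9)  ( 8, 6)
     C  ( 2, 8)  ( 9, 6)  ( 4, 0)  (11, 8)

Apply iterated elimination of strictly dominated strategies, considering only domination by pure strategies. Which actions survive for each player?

IESDS → P1:{A,C} P2:{P,S}

P1 drop B (A beats it: P:6>1 Q:9>6 R:3>0 S:9>8)
P2 drop Q (P beats it: A:12>5 C:8>6)
P2 drop R (P beats it: A:12>9 C:8>0)
P1→{A,C} P2→{P,S}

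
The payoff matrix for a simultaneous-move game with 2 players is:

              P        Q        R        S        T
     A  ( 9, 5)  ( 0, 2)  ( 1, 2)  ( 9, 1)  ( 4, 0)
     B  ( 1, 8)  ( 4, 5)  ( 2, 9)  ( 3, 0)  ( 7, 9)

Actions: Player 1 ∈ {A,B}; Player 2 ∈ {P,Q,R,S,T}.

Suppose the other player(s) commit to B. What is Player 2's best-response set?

BR_2 = {R,T}

u_2(P vs B) = 8
u_2(Q vs B) = 5
u_2(R vs B) = 9
u_2(S vs B) = 0
u_2(T vs B) = 9
max payoff 9 at {R,T}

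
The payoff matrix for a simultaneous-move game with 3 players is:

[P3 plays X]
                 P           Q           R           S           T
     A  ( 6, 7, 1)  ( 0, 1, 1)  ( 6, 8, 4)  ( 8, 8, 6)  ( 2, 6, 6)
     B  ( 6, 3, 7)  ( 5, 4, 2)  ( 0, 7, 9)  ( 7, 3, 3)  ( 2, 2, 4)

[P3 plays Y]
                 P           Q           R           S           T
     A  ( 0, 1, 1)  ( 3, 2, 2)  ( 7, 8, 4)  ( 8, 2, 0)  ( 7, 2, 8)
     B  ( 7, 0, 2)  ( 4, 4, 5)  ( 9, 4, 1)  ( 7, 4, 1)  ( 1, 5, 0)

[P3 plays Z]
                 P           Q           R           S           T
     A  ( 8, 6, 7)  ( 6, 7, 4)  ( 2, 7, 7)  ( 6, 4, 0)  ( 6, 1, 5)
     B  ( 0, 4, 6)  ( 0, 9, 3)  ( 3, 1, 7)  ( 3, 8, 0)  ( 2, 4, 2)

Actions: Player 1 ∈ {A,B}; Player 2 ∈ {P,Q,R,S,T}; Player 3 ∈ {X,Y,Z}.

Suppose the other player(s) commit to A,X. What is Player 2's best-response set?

u_2(P vs A,X) = 7
u_2(Q vs A,X) = 1
u_2(R vs A,X) = 8
u_2(S vs A,X) = 8
u_2(T vs A,X) = 6
max payoff 8 at {R,S}

P2 best: {R,S}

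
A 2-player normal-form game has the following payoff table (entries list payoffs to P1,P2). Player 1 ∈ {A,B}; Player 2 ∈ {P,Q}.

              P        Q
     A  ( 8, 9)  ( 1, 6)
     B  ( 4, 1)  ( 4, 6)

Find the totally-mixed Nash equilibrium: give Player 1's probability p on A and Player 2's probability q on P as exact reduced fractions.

P1 indiff ⇒ q·8+(1-q)·1 = q·4+(1-q)·4 ⇒ q(4) = (1-q)(3) ⇒ q = 3/7
P2 indiff ⇒ p·9+(1-p)·1 = p·6+(1-p)·6 ⇒ p(3) = (1-p)(5) ⇒ p = 5/8

p=5/8, q=3/7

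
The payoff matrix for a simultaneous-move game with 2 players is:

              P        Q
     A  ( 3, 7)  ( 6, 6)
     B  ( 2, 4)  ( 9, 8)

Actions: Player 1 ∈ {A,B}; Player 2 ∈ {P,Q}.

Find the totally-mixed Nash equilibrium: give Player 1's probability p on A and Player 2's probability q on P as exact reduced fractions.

P1 indiff ⇒ q·3+(1-q)·6 = q·2+(1-q)·9 ⇒ q(1) = (1-q)(3) ⇒ q = 3/4
P2 indiff ⇒ p·7+(1-p)·4 = p·6+(1-p)·8 ⇒ p(1) = (1-p)(4) ⇒ p = 4/5

(p,q) = (4/5, 3/4)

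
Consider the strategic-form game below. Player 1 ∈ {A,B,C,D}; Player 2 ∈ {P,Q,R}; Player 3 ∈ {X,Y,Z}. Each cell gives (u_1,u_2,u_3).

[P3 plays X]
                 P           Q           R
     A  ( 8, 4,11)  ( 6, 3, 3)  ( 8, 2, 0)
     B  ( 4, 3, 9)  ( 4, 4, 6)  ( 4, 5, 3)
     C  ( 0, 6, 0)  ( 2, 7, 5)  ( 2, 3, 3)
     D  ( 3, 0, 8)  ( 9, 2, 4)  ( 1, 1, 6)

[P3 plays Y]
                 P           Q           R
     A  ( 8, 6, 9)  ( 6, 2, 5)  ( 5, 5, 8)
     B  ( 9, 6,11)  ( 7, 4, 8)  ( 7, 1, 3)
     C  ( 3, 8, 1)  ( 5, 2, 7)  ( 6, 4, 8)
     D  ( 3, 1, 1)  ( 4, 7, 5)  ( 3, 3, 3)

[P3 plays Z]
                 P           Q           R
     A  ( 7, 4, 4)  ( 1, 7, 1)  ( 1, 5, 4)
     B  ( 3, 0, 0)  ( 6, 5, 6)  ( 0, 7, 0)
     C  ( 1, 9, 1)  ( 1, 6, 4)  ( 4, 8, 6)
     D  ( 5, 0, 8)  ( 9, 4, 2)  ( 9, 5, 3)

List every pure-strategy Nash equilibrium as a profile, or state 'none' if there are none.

(A,P,X): NE
(A,P,Y): not NE [P1→B gives 9>8; P3→X gives 11>9]
(A,P,Z): not NE [P2→Q gives 7>4; P3→X gives 11>4]
(A,Q,X): not NE [P1→D gives 9>6; P2→P gives 4>3; P3→Y gives 5>3]
(A,Q,Y): not NE [P1→B gives 7>6; P2→P gives 6>2]
(A,Q,Z): not NE [P1→D gives 9>1; P3→Y gives 5>1]
(A,R,X): not NE [P2→P gives 4>2; P3→Y gives 8>0]
(A,R,Y): not NE [P1→B gives 7>5; P2→P gives 6>5]
(A,R,Z): not NE [P1→D gives 9>1; P2→Q gives 7>5; P3→Y gives 8>4]
(B,P,X): not NE [P1→A gives 8>4; P2→R gives 5>3; P3→Y gives 11>9]
(B,P,Y): NE
(B,P,Z): not NE [P1→A gives 7>3; P2→R gives 7>0; P3→Y gives 11>0]
(B,Q,X): not NE [P1→D gives 9>4; P2→R gives 5>4; P3→Y gives 8>6]
(B,Q,Y): not NE [P2→P gives 6>4]
(B,Q,Z): not NE [P1→D gives 9>6; P2→R gives 7>5; P3→Y gives 8>6]
(B,R,X): not NE [P1→A gives 8>4]
(B,R,Y): not NE [P2→P gives 6>1]
(B,R,Z): not NE [P1→D gives 9>0; P3→Y gives 3>0]
(C,P,X): not NE [P1→A gives 8>0; P2→Q gives 7>6; P3→Z gives 1>0]
(C,P,Y): not NE [P1→B gives 9>3]
(C,P,Z): not NE [P1→A gives 7>1]
(C,Q,X): not NE [P1→D gives 9>2; P3→Y gives 7>5]
(C,Q,Y): not NE [P1→B gives 7>5; P2→P gives 8>2]
(C,Q,Z): not NE [P1→D gives 9>1; P2→P gives 9>6; P3→Y gives 7>4]
(C,R,X): not NE [P1→A gives 8>2; P2→Q gives 7>3; P3→Y gives 8>3]
(C,R,Y): not NE [P1→B gives 7>6; P2→P gives 8>4]
(C,R,Z): not NE [P1→D gives 9>4; P2→P gives 9>8; P3→Y gives 8>6]
(D,P,X): not NE [P1→A gives 8>3; P2→Q gives 2>0]
(D,P,Y): not NE [P1→B gives 9>3; P2→Q gives 7>1; P3→Z gives 8>1]
(D,P,Z): not NE [P1→A gives 7>5; P2→R gives 5>0]
(D,Q,X): not NE [P3→Y gives 5>4]
(D,Q,Y): not NE [P1→B gives 7>4]
(D,Q,Z): not NE [P2→R gives 5>4; P3→Y gives 5>2]
(D,R,X): not NE [P1→A gives 8>1; P2→Q gives 2>1]
(D,R,Y): not NE [P1→B gives 7>3; P2→Q gives 7>3; P3→X gives 6>3]
(D,R,Z): not NE [P3→X gives 6>3]

NE set: (A,P,X), (B,P,Y)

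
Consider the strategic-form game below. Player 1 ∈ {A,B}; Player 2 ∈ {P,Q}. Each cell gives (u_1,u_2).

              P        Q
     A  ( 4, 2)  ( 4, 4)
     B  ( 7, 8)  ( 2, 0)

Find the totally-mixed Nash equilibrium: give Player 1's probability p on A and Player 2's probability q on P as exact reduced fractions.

P1 mixes 4/5 on A; P2 mixes 2/5 on P

P1 indiff ⇒ q·4+(1-q)·4 = q·7+(1-q)·2 ⇒ q(-3) = (1-q)(-2) ⇒ q = 2/5
P2 indiff ⇒ p·2+(1-p)·8 = p·4+(1-p)·0 ⇒ p(-2) = (1-p)(-8) ⇒ p = 4/5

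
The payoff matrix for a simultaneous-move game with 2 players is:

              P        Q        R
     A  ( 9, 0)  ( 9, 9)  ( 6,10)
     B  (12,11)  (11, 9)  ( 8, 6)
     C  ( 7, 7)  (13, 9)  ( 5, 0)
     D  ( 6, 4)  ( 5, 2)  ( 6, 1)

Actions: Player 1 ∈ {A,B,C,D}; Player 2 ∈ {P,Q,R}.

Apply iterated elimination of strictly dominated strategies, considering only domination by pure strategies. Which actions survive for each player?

P1 drop A (B beats it: P:12>9 Q:11>9 R:8>6)
P1 drop D (B beats it: P:12>6 Q:11>5 R:8>6)
P2 drop R (P beats it: B:11>6 C:7>0)
P1→{B,C} P2→{P,Q}

IESDS → P1:{B,C} P2:{P,Q}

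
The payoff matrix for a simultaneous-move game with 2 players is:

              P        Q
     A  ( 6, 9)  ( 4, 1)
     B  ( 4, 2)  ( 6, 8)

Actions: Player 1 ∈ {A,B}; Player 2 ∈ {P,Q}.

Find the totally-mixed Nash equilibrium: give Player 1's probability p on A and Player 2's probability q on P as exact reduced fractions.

P1 mixes 3/7 on A; P2 mixes 1/2 on P

P1 indiff ⇒ q·6+(1-q)·4 = q·4+(1-q)·6 ⇒ q(2) = (1-q)(2) ⇒ q = 1/2
P2 indiff ⇒ p·9+(1-p)·2 = p·1+(1-p)·8 ⇒ p(8) = (1-p)(6) ⇒ p = 3/7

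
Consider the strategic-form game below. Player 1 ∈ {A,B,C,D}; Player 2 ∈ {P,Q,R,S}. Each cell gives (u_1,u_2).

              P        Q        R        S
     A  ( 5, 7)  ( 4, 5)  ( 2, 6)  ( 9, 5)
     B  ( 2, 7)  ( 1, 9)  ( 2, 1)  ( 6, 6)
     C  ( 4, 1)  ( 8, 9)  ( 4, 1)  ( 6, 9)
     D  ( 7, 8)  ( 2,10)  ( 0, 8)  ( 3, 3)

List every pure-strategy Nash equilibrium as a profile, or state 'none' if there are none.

NE set: (C,Q)

(A,P): not NE [P1→D gives 7>5]
(A,Q): not NE [P1→C gives 8>4; P2→P gives 7>5]
(A,R): not NE [P1→C gives 4>2; P2→P gives 7>6]
(A,S): not NE [P2→P gives 7>5]
(B,P): not NE [P1→D gives 7>2; P2→Q gives 9>7]
(B,Q): not NE [P1→C gives 8>1]
(B,R): not NE [P1→C gives 4>2; P2→Q gives 9>1]
(B,S): not NE [P1→A gives 9>6; P2→Q gives 9>6]
(C,P): not NE [P1→D gives 7>4; P2→S gives 9>1]
(C,Q): NE
(C,R): not NE [P2→S gives 9>1]
(C,S): not NE [P1→A gives 9>6]
(D,P): not NE [P2→Q gives 10>8]
(D,Q): not NE [P1→C gives 8>2]
(D,R): not NE [P1→C gives 4>0; P2→Q gives 10>8]
(D,S): not NE [P1→A gives 9>3; P2→Q gives 10>3]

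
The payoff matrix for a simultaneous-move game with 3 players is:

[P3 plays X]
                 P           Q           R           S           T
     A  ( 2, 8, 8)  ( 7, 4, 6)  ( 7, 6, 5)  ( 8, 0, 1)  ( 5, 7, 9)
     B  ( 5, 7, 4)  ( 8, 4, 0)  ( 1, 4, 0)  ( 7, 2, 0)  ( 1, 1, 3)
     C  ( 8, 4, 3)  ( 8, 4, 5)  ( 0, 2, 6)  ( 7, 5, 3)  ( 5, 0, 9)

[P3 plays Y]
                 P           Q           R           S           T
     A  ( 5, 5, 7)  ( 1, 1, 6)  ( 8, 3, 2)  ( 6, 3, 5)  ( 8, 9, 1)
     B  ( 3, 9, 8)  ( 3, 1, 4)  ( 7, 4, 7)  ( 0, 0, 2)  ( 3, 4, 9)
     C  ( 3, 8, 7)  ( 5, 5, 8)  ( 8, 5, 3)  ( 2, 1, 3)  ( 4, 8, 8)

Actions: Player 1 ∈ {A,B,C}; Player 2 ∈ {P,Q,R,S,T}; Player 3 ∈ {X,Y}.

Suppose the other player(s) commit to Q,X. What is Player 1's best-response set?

argmax u_1 = {B,C}

u_1(A vs Q,X) = 7
u_1(B vs Q,X) = 8
u_1(C vs Q,X) = 8
max payoff 8 at {B,C}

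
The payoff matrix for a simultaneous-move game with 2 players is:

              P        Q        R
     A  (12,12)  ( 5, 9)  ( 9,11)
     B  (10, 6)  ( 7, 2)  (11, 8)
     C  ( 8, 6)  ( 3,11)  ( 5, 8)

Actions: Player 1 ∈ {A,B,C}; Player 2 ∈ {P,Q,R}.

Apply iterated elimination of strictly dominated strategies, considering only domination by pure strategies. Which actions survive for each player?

Remaining: P1:{A,B} P2:{P,R}

P1 drop C (A beats it: P:12>8 Q:5>3 R:9>5)
P2 drop Q (P beats it: A:12>9 B:6>2)
P1→{A,B} P2→{P,R}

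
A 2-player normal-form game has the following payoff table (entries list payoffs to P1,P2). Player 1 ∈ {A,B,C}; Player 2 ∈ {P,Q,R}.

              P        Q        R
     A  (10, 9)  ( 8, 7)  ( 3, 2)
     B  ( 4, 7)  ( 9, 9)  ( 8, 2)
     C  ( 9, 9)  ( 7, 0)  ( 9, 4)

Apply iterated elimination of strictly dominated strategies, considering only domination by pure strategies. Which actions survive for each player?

P2 drop R (P beats it: A:9>2 B:7>2 C:9>4)
P1 drop C (A beats it: P:10>9 Q:8>7)
P1→{A,B} P2→{P,Q}

Survivors P1:{A,B} P2:{P,Q}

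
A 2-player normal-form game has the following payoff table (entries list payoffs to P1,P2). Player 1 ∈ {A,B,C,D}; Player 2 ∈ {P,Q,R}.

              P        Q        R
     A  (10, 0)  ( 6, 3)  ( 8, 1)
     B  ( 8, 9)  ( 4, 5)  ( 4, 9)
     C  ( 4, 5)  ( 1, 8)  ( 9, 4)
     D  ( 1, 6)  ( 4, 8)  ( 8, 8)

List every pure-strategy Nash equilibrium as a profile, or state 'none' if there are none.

Nash profiles: (A,Q)

(A,P): not NE [P2→Q gives 3>0]
(A,Q): NE
(A,R): not NE [P1→C gives 9>8; P2→Q gives 3>1]
(B,P): not NE [P1→A gives 10>8]
(B,Q): not NE [P1→A gives 6>4; P2→R gives 9>5]
(B,R): not NE [P1→C gives 9>4]
(C,P): not NE [P1→A gives 10>4; P2→Q gives 8>5]
(C,Q): not NE [P1→A gives 6>1]
(C,R): not NE [P2→Q gives 8>4]
(D,P): not NE [P1→A gives 10>1; P2→R gives 8>6]
(D,Q): not NE [P1→A gives 6>4]
(D,R): not NE [P1→C gives 9>8]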